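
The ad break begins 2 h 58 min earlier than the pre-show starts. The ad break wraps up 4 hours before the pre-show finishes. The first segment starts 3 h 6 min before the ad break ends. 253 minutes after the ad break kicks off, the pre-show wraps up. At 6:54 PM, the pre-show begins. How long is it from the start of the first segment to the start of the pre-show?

5 h 51 min

The ad break starts at 6:54 PM − 178 min = 3:56 PM.
The pre-show ends at 3:56 PM + 253 min = 8:09 PM.
The ad break ends at 8:09 PM − 240 min = 4:09 PM.
The first segment starts at 4:09 PM − 186 min = 1:03 PM.
From 1:03 PM to 6:54 PM is 5 h 51 min.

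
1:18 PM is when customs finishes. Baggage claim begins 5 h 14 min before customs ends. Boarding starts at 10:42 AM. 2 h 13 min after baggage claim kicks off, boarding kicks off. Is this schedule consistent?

Baggage claim starts at 1:18 PM − 314 min = 8:04 AM.
Boarding starts at 8:04 AM + 133 min = 10:17 AM.
But boarding is also said to start at 10:42 AM — a 25-minute conflict.

No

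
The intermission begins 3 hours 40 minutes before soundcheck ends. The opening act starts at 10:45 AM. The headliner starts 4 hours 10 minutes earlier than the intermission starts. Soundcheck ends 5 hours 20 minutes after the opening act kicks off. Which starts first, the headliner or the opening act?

the headliner

Soundcheck ends at 10:45 AM + 320 min = 4:05 PM.
The intermission starts at 4:05 PM − 220 min = 12:25 PM.
The headliner starts at 12:25 PM − 250 min = 8:15 AM.
The headliner starts at 8:15 AM and the opening act starts at 10:45 AM, so the headliner is first.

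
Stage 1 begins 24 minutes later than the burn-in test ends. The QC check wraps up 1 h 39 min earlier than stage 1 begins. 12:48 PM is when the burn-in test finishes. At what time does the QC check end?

11:33 AM

Stage 1 starts at 12:48 PM + 24 min = 1:12 PM.
The QC check ends at 1:12 PM − 99 min = 11:33 AM.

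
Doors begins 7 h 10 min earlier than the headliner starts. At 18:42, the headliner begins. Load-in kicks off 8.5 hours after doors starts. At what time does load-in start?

Doors starts at 18:42 − 430 min = 11:32.
Load-in starts at 11:32 + 510 min = 20:02.

20:02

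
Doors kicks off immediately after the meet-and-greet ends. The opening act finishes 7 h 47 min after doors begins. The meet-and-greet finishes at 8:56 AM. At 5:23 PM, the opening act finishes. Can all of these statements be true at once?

No

Doors starts at 8:56 AM.
The opening act ends at 8:56 AM + 467 min = 4:43 PM.
But the opening act is also said to end at 5:23 PM — a 40-minute conflict.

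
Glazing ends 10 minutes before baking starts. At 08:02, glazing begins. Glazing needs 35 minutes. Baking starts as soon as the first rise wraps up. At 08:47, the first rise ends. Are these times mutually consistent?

Baking starts at 08:47.
Glazing ends at 08:47 − 10 min = 08:37.
Glazing starts at 08:37 − 35 min = 08:02.
That matches the stated 08:02, so the schedule is consistent.

Yes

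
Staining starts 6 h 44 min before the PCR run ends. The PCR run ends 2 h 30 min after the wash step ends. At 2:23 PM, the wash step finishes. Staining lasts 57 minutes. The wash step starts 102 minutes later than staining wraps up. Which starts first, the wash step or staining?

staining

The PCR run ends at 2:23 PM + 150 min = 4:53 PM.
Staining starts at 4:53 PM − 404 min = 10:09 AM.
Staining ends at 10:09 AM + 57 min = 11:06 AM.
The wash step starts at 11:06 AM + 102 min = 12:48 PM.
The wash step starts at 12:48 PM and staining starts at 10:09 AM, so staining is first.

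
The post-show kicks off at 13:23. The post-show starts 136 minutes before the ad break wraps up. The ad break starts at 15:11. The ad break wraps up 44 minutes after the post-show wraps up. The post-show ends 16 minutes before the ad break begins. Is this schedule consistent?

Yes

The post-show ends at 15:11 − 16 min = 14:55.
The ad break ends at 14:55 + 44 min = 15:39.
The post-show starts at 15:39 − 136 min = 13:23.
That matches the stated 13:23, so the schedule is consistent.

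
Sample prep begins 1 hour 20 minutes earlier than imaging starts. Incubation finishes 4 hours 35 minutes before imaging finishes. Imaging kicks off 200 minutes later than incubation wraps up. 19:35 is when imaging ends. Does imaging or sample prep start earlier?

Incubation ends at 19:35 − 275 min = 15:00.
Imaging starts at 15:00 + 200 min = 18:20.
Sample prep starts at 18:20 − 80 min = 17:00.
Imaging starts at 18:20 and sample prep starts at 17:00, so sample prep is first.

sample prep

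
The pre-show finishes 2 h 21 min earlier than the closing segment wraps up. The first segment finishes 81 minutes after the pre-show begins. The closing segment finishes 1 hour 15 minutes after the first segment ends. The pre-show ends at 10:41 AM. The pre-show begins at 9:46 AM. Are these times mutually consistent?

No

The first segment ends at 9:46 AM + 81 min = 11:07 AM.
The closing segment ends at 11:07 AM + 75 min = 12:22 PM.
The pre-show ends at 12:22 PM − 141 min = 10:01 AM.
But the pre-show is also said to end at 10:41 AM — a 40-minute conflict.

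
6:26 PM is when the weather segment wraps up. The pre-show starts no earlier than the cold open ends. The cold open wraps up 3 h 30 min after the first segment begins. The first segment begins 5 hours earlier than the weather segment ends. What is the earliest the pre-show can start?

The first segment starts at 6:26 PM − 300 min = 1:26 PM.
The cold open ends at 1:26 PM + 210 min = 4:56 PM.
The pre-show is bounded by the cold open, so the earliest it can start is 4:56 PM.

4:56 PM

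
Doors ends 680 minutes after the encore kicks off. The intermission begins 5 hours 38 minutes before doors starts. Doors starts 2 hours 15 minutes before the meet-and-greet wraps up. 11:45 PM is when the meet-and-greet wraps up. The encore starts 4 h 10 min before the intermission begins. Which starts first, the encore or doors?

Doors starts at 11:45 PM − 135 min = 9:30 PM.
The intermission starts at 9:30 PM − 338 min = 3:52 PM.
The encore starts at 3:52 PM − 250 min = 11:42 AM.
The encore starts at 11:42 AM and doors starts at 9:30 PM, so the encore is first.

the encore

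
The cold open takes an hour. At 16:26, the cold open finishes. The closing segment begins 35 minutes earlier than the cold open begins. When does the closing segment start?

14:51

The cold open starts at 16:26 − 60 min = 15:26.
The closing segment starts at 15:26 − 35 min = 14:51.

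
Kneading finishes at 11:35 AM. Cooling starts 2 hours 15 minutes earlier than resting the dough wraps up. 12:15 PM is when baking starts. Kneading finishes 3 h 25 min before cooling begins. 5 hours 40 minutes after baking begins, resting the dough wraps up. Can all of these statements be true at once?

No

Resting the dough ends at 12:15 PM + 340 min = 5:55 PM.
Cooling starts at 5:55 PM − 135 min = 3:40 PM.
Kneading ends at 3:40 PM − 205 min = 12:15 PM.
But kneading is also said to end at 11:35 AM — a 40-minute conflict.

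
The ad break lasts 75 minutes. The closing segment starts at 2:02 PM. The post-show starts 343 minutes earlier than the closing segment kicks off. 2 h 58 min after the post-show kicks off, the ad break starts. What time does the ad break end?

12:32 PM

The post-show starts at 2:02 PM − 343 min = 8:19 AM.
The ad break starts at 8:19 AM + 178 min = 11:17 AM.
The ad break ends at 11:17 AM + 75 min = 12:32 PM.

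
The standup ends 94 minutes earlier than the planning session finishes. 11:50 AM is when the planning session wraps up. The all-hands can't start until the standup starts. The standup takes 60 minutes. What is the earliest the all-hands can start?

The standup ends at 11:50 AM − 94 min = 10:16 AM.
The standup starts at 10:16 AM − 60 min = 9:16 AM.
The all-hands is bounded by the standup, so the earliest it can start is 9:16 AM.

9:16 AM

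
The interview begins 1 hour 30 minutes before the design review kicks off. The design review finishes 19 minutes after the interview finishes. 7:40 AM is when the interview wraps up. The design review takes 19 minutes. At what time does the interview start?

6:10 AM

The design review ends at 7:40 AM + 19 min = 7:59 AM.
The design review starts at 7:59 AM − 19 min = 7:40 AM.
The interview starts at 7:40 AM − 90 min = 6:10 AM.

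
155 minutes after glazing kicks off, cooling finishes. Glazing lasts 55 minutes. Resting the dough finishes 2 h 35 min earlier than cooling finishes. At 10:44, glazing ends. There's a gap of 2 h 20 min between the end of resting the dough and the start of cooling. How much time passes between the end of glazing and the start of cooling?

1 h 25 min

Glazing starts at 10:44 − 55 min = 09:49.
Cooling ends at 09:49 + 155 min = 12:24.
Resting the dough ends at 12:24 − 155 min = 09:49.
Cooling starts at 09:49 + 140 min = 12:09.
From 10:44 to 12:09 is 1 h 25 min.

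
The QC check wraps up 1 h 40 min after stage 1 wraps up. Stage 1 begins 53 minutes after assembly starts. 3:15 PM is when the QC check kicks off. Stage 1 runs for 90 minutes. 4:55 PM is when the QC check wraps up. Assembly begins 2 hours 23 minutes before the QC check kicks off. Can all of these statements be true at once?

Assembly starts at 3:15 PM − 143 min = 12:52 PM.
Stage 1 starts at 12:52 PM + 53 min = 1:45 PM.
Stage 1 ends at 1:45 PM + 90 min = 3:15 PM.
The QC check ends at 3:15 PM + 100 min = 4:55 PM.
That matches the stated 4:55 PM, so the schedule is consistent.

Yes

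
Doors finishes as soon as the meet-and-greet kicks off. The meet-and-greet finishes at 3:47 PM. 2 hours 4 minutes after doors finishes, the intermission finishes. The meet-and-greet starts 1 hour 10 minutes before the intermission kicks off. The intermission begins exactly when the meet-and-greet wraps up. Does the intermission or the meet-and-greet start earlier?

The intermission starts at 3:47 PM.
The meet-and-greet starts at 3:47 PM − 70 min = 2:37 PM.
The intermission starts at 3:47 PM and the meet-and-greet starts at 2:37 PM, so the meet-and-greet is first.

the meet-and-greet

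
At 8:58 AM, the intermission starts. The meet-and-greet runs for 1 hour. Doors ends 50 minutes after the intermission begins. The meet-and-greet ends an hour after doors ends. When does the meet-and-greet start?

9:48 AM

Doors ends at 8:58 AM + 50 min = 9:48 AM.
The meet-and-greet ends at 9:48 AM + 60 min = 10:48 AM.
The meet-and-greet starts at 10:48 AM − 60 min = 9:48 AM.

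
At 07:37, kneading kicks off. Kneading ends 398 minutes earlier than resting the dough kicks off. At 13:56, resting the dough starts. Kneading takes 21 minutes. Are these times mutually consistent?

No

Kneading ends at 13:56 − 398 min = 07:18.
Kneading starts at 07:18 − 21 min = 06:57.
But kneading is also said to start at 07:37 — a 40-minute conflict.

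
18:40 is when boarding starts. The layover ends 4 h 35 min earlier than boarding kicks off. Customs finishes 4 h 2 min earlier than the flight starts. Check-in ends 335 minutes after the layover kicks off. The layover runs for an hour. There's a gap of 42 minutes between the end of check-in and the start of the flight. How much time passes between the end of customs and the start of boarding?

200 minutes

The layover ends at 18:40 − 275 min = 14:05.
The layover starts at 14:05 − 60 min = 13:05.
Check-in ends at 13:05 + 335 min = 18:40.
The flight starts at 18:40 + 42 min = 19:22.
Customs ends at 19:22 − 242 min = 15:20.
From 15:20 to 18:40 is 200 minutes.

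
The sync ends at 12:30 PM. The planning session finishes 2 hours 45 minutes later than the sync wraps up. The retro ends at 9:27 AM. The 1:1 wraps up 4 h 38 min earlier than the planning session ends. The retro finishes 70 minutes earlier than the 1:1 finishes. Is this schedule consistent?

The planning session ends at 12:30 PM + 165 min = 3:15 PM.
The 1:1 ends at 3:15 PM − 278 min = 10:37 AM.
The retro ends at 10:37 AM − 70 min = 9:27 AM.
That matches the stated 9:27 AM, so the schedule is consistent.

Yes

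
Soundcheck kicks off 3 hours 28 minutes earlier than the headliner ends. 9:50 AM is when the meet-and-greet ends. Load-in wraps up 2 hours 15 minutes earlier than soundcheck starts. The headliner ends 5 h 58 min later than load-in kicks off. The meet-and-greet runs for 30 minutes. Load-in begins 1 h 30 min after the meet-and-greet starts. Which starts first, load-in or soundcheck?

load-in

The meet-and-greet starts at 9:50 AM − 30 min = 9:20 AM.
Load-in starts at 9:20 AM + 90 min = 10:50 AM.
The headliner ends at 10:50 AM + 358 min = 4:48 PM.
Soundcheck starts at 4:48 PM − 208 min = 1:20 PM.
Load-in starts at 10:50 AM and soundcheck starts at 1:20 PM, so load-in is first.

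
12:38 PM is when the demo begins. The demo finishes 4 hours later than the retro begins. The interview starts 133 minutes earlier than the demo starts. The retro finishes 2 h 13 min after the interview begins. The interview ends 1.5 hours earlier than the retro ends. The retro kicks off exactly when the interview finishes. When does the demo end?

3:08 PM

The interview starts at 12:38 PM − 133 min = 10:25 AM.
The retro ends at 10:25 AM + 133 min = 12:38 PM.
The interview ends at 12:38 PM − 90 min = 11:08 AM.
So the retro starts at 11:08 AM.
The demo ends at 11:08 AM + 240 min = 3:08 PM.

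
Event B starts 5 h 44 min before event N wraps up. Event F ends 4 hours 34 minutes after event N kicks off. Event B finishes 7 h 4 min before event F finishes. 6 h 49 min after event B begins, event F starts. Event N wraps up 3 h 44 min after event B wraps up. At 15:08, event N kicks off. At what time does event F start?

Event F ends at 15:08 + 274 min = 19:42.
Event B ends at 19:42 − 424 min = 12:38.
Event N ends at 12:38 + 224 min = 16:22.
Event B starts at 16:22 − 344 min = 10:38.
Event F starts at 10:38 + 409 min = 17:27.

17:27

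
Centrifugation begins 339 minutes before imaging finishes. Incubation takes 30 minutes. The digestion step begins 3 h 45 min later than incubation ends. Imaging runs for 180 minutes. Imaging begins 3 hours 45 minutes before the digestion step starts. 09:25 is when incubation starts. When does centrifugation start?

07:16

Incubation ends at 09:25 + 30 min = 09:55.
The digestion step starts at 09:55 + 225 min = 13:40.
Imaging starts at 13:40 − 225 min = 09:55.
Imaging ends at 09:55 + 180 min = 12:55.
Centrifugation starts at 12:55 − 339 min = 07:16.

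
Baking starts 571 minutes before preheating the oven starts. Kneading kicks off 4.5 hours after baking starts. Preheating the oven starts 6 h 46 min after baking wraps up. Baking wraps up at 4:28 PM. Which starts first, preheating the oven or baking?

baking

Preheating the oven starts at 4:28 PM + 406 min = 11:14 PM.
Baking starts at 11:14 PM − 571 min = 1:43 PM.
Preheating the oven starts at 11:14 PM and baking starts at 1:43 PM, so baking is first.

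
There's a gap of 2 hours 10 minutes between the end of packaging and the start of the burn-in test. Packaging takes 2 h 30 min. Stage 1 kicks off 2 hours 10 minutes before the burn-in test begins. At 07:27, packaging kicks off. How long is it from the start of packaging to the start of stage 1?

Packaging ends at 07:27 + 150 min = 09:57.
The burn-in test starts at 09:57 + 130 min = 12:07.
Stage 1 starts at 12:07 − 130 min = 09:57.
From 07:27 to 09:57 is 150 minutes.

150 minutes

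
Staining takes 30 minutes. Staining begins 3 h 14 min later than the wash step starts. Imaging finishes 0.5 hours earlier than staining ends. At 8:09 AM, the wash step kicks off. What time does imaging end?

11:23 AM

Staining starts at 8:09 AM + 194 min = 11:23 AM.
Staining ends at 11:23 AM + 30 min = 11:53 AM.
Imaging ends at 11:53 AM − 30 min = 11:23 AM.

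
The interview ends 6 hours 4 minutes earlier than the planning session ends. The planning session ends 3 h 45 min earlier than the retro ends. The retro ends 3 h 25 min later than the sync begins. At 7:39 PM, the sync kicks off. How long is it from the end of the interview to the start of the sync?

The retro ends at 7:39 PM + 205 min = 11:04 PM.
The planning session ends at 11:04 PM − 225 min = 7:19 PM.
The interview ends at 7:19 PM − 364 min = 1:15 PM.
From 1:15 PM to 7:39 PM is 6 hours 24 minutes.

6 hours 24 minutes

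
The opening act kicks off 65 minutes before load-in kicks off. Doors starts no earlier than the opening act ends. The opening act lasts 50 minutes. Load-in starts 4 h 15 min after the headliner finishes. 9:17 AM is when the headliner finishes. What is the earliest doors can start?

Load-in starts at 9:17 AM + 255 min = 1:32 PM.
The opening act starts at 1:32 PM − 65 min = 12:27 PM.
The opening act ends at 12:27 PM + 50 min = 1:17 PM.
Doors is bounded by the opening act, so the earliest it can start is 1:17 PM.

1:17 PM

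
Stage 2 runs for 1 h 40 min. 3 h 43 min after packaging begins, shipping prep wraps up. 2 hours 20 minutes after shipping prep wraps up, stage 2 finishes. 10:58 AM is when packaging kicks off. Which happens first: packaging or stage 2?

Shipping prep ends at 10:58 AM + 223 min = 2:41 PM.
Stage 2 ends at 2:41 PM + 140 min = 5:01 PM.
Stage 2 starts at 5:01 PM − 100 min = 3:21 PM.
Packaging starts at 10:58 AM and stage 2 starts at 3:21 PM, so packaging is first.

packaging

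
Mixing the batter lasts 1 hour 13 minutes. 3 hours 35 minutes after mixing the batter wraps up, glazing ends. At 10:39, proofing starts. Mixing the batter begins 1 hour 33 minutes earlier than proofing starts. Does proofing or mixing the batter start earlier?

mixing the batter

Mixing the batter starts at 10:39 − 93 min = 09:06.
Proofing starts at 10:39 and mixing the batter starts at 09:06, so mixing the batter is first.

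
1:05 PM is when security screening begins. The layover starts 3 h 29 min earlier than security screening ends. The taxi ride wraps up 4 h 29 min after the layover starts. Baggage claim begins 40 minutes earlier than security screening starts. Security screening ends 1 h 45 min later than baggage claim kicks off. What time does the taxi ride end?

Baggage claim starts at 1:05 PM − 40 min = 12:25 PM.
Security screening ends at 12:25 PM + 105 min = 2:10 PM.
The layover starts at 2:10 PM − 209 min = 10:41 AM.
The taxi ride ends at 10:41 AM + 269 min = 3:10 PM.

3:10 PM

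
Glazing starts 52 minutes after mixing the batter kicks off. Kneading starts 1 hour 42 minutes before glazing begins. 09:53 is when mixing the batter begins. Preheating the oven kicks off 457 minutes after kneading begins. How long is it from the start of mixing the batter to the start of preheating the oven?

407 minutes

Glazing starts at 09:53 + 52 min = 10:45.
Kneading starts at 10:45 − 102 min = 09:03.
Preheating the oven starts at 09:03 + 457 min = 16:40.
From 09:53 to 16:40 is 407 minutes.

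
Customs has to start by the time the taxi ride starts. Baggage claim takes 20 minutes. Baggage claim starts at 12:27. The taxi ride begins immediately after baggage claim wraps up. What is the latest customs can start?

Baggage claim ends at 12:27 + 20 min = 12:47.
So the taxi ride starts at 12:47.
Customs is bounded by the taxi ride, so the latest it can start is 12:47.

12:47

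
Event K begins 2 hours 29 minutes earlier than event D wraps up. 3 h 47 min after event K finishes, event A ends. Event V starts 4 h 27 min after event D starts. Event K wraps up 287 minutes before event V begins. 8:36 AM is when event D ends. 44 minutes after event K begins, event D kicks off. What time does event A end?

10:18 AM

Event K starts at 8:36 AM − 149 min = 6:07 AM.
Event D starts at 6:07 AM + 44 min = 6:51 AM.
Event V starts at 6:51 AM + 267 min = 11:18 AM.
Event K ends at 11:18 AM − 287 min = 6:31 AM.
Event A ends at 6:31 AM + 227 min = 10:18 AM.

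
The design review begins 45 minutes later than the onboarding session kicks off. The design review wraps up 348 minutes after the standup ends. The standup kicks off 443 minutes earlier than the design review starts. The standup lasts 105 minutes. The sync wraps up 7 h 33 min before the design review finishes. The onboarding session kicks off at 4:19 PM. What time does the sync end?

9:41 AM

The design review starts at 4:19 PM + 45 min = 5:04 PM.
The standup starts at 5:04 PM − 443 min = 9:41 AM.
The standup ends at 9:41 AM + 105 min = 11:26 AM.
The design review ends at 11:26 AM + 348 min = 5:14 PM.
The sync ends at 5:14 PM − 453 min = 9:41 AM.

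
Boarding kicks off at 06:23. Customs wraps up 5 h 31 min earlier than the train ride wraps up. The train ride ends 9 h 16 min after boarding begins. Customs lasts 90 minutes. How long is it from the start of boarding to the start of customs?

135 minutes

The train ride ends at 06:23 + 556 min = 15:39.
Customs ends at 15:39 − 331 min = 10:08.
Customs starts at 10:08 − 90 min = 08:38.
From 06:23 to 08:38 is 135 minutes.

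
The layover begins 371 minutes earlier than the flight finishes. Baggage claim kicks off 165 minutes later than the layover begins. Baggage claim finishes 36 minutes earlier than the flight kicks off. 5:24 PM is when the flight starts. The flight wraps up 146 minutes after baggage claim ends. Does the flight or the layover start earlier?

the layover

Baggage claim ends at 5:24 PM − 36 min = 4:48 PM.
The flight ends at 4:48 PM + 146 min = 7:14 PM.
The layover starts at 7:14 PM − 371 min = 1:03 PM.
The flight starts at 5:24 PM and the layover starts at 1:03 PM, so the layover is first.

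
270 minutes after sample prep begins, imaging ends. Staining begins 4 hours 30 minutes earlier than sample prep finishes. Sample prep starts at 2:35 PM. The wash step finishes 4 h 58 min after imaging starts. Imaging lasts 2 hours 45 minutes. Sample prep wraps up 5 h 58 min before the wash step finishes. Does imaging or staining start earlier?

staining

Imaging ends at 2:35 PM + 270 min = 7:05 PM.
Imaging starts at 7:05 PM − 165 min = 4:20 PM.
The wash step ends at 4:20 PM + 298 min = 9:18 PM.
Sample prep ends at 9:18 PM − 358 min = 3:20 PM.
Staining starts at 3:20 PM − 270 min = 10:50 AM.
Imaging starts at 4:20 PM and staining starts at 10:50 AM, so staining is first.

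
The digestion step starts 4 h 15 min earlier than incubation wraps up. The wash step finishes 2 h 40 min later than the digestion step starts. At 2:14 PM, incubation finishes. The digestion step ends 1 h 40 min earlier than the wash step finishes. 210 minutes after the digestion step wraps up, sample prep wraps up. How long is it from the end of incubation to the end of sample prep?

15 minutes

The digestion step starts at 2:14 PM − 255 min = 9:59 AM.
The wash step ends at 9:59 AM + 160 min = 12:39 PM.
The digestion step ends at 12:39 PM − 100 min = 10:59 AM.
Sample prep ends at 10:59 AM + 210 min = 2:29 PM.
From 2:14 PM to 2:29 PM is 15 minutes.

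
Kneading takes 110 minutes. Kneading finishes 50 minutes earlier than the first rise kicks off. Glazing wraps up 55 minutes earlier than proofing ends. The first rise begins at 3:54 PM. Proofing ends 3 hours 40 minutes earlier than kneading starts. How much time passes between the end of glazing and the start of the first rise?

435 minutes

Kneading ends at 3:54 PM − 50 min = 3:04 PM.
Kneading starts at 3:04 PM − 110 min = 1:14 PM.
Proofing ends at 1:14 PM − 220 min = 9:34 AM.
Glazing ends at 9:34 AM − 55 min = 8:39 AM.
From 8:39 AM to 3:54 PM is 435 minutes.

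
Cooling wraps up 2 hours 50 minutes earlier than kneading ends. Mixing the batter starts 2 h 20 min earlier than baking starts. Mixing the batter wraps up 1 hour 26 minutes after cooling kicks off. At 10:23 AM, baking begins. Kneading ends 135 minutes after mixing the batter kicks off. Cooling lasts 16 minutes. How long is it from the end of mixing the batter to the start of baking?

Mixing the batter starts at 10:23 AM − 140 min = 8:03 AM.
Kneading ends at 8:03 AM + 135 min = 10:18 AM.
Cooling ends at 10:18 AM − 170 min = 7:28 AM.
Cooling starts at 7:28 AM − 16 min = 7:12 AM.
Mixing the batter ends at 7:12 AM + 86 min = 8:38 AM.
From 8:38 AM to 10:23 AM is 105 minutes.

105 minutes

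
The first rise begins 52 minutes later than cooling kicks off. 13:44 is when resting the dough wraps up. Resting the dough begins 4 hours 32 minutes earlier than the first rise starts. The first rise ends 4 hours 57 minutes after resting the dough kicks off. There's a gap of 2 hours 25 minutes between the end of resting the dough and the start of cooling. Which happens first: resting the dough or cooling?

Cooling starts at 13:44 + 145 min = 16:09.
The first rise starts at 16:09 + 52 min = 17:01.
Resting the dough starts at 17:01 − 272 min = 12:29.
Resting the dough starts at 12:29 and cooling starts at 16:09, so resting the dough is first.

resting the dough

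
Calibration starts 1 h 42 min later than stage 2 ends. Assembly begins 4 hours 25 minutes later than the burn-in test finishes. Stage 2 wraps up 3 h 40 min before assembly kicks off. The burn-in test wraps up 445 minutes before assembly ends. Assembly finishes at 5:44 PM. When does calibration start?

12:46 PM

The burn-in test ends at 5:44 PM − 445 min = 10:19 AM.
Assembly starts at 10:19 AM + 265 min = 2:44 PM.
Stage 2 ends at 2:44 PM − 220 min = 11:04 AM.
Calibration starts at 11:04 AM + 102 min = 12:46 PM.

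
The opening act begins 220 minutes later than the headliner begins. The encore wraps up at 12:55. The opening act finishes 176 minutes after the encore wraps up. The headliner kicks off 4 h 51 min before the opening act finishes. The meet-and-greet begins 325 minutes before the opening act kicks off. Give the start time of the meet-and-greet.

The opening act ends at 12:55 + 176 min = 15:51.
The headliner starts at 15:51 − 291 min = 11:00.
The opening act starts at 11:00 + 220 min = 14:40.
The meet-and-greet starts at 14:40 − 325 min = 09:15.

09:15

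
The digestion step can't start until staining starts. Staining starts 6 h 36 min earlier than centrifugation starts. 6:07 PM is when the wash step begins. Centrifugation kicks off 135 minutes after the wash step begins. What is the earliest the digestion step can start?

Centrifugation starts at 6:07 PM + 135 min = 8:22 PM.
Staining starts at 8:22 PM − 396 min = 1:46 PM.
The digestion step is bounded by staining, so the earliest it can start is 1:46 PM.

1:46 PM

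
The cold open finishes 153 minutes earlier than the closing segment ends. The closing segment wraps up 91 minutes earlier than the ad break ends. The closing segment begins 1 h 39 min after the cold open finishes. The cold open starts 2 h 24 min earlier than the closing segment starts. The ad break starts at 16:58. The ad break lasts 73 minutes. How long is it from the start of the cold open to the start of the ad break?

216 minutes

The ad break ends at 16:58 + 73 min = 18:11.
The closing segment ends at 18:11 − 91 min = 16:40.
The cold open ends at 16:40 − 153 min = 14:07.
The closing segment starts at 14:07 + 99 min = 15:46.
The cold open starts at 15:46 − 144 min = 13:22.
From 13:22 to 16:58 is 216 minutes.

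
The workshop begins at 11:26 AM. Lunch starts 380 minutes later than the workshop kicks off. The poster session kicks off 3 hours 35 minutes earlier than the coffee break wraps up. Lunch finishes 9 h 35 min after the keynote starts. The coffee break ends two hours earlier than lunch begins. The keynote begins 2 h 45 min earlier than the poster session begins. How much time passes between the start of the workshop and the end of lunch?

Lunch starts at 11:26 AM + 380 min = 5:46 PM.
The coffee break ends at 5:46 PM − 120 min = 3:46 PM.
The poster session starts at 3:46 PM − 215 min = 12:11 PM.
The keynote starts at 12:11 PM − 165 min = 9:26 AM.
Lunch ends at 9:26 AM + 575 min = 7:01 PM.
From 11:26 AM to 7:01 PM is 455 minutes.

455 minutes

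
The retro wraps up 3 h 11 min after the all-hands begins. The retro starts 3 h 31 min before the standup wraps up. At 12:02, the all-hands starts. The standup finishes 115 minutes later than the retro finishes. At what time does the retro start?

13:37

The retro ends at 12:02 + 191 min = 15:13.
The standup ends at 15:13 + 115 min = 17:08.
The retro starts at 17:08 − 211 min = 13:37.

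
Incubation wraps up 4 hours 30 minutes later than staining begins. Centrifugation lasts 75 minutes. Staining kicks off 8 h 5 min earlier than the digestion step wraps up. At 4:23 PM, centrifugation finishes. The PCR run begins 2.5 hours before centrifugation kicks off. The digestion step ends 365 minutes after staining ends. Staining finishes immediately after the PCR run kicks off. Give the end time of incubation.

3:08 PM

Centrifugation starts at 4:23 PM − 75 min = 3:08 PM.
The PCR run starts at 3:08 PM − 150 min = 12:38 PM.
So staining ends at 12:38 PM.
The digestion step ends at 12:38 PM + 365 min = 6:43 PM.
Staining starts at 6:43 PM − 485 min = 10:38 AM.
Incubation ends at 10:38 AM + 270 min = 3:08 PM.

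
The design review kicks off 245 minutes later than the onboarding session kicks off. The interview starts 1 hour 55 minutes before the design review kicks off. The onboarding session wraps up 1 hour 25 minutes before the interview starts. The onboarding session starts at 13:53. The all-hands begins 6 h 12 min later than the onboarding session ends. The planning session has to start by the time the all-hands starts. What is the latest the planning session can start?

The design review starts at 13:53 + 245 min = 17:58.
The interview starts at 17:58 − 115 min = 16:03.
The onboarding session ends at 16:03 − 85 min = 14:38.
The all-hands starts at 14:38 + 372 min = 20:50.
The planning session is bounded by the all-hands, so the latest it can start is 20:50.

20:50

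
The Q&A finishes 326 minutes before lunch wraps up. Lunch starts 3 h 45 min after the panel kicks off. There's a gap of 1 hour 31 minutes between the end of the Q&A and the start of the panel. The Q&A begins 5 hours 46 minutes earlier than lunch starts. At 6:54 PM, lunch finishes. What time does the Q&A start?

12:58 PM

The Q&A ends at 6:54 PM − 326 min = 1:28 PM.
The panel starts at 1:28 PM + 91 min = 2:59 PM.
Lunch starts at 2:59 PM + 225 min = 6:44 PM.
The Q&A starts at 6:44 PM − 346 min = 12:58 PM.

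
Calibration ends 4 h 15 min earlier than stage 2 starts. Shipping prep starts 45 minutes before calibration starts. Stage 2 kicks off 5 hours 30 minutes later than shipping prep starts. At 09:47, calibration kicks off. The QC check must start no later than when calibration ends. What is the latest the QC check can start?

10:17

Shipping prep starts at 09:47 − 45 min = 09:02.
Stage 2 starts at 09:02 + 330 min = 14:32.
Calibration ends at 14:32 − 255 min = 10:17.
The QC check is bounded by calibration, so the latest it can start is 10:17.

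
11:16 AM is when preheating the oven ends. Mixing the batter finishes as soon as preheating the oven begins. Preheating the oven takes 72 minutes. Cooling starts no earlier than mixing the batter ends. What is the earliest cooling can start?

Preheating the oven starts at 11:16 AM − 72 min = 10:04 AM.
So mixing the batter ends at 10:04 AM.
Cooling is bounded by mixing the batter, so the earliest it can start is 10:04 AM.

10:04 AM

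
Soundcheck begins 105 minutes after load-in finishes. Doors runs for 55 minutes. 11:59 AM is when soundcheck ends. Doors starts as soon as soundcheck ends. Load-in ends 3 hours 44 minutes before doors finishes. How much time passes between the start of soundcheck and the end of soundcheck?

Doors starts at 11:59 AM.
Doors ends at 11:59 AM + 55 min = 12:54 PM.
Load-in ends at 12:54 PM − 224 min = 9:10 AM.
Soundcheck starts at 9:10 AM + 105 min = 10:55 AM.
From 10:55 AM to 11:59 AM is 64 minutes.

64 minutes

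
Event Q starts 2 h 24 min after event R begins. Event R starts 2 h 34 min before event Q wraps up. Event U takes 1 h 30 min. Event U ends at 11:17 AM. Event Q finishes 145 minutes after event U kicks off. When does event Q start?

12:02 PM

Event U starts at 11:17 AM − 90 min = 9:47 AM.
Event Q ends at 9:47 AM + 145 min = 12:12 PM.
Event R starts at 12:12 PM − 154 min = 9:38 AM.
Event Q starts at 9:38 AM + 144 min = 12:02 PM.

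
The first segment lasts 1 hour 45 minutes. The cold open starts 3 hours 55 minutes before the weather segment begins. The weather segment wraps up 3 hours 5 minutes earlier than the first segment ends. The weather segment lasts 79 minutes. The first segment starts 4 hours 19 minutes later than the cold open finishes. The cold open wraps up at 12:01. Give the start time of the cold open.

The first segment starts at 12:01 + 259 min = 16:20.
The first segment ends at 16:20 + 105 min = 18:05.
The weather segment ends at 18:05 − 185 min = 15:00.
The weather segment starts at 15:00 − 79 min = 13:41.
The cold open starts at 13:41 − 235 min = 09:46.

09:46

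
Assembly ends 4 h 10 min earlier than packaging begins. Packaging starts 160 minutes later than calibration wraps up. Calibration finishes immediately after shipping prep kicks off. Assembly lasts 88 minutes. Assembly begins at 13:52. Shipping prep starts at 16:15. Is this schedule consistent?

No

Calibration ends at 16:15.
Packaging starts at 16:15 + 160 min = 18:55.
Assembly ends at 18:55 − 250 min = 14:45.
Assembly starts at 14:45 − 88 min = 13:17.
But assembly is also said to start at 13:52 — a 35-minute conflict.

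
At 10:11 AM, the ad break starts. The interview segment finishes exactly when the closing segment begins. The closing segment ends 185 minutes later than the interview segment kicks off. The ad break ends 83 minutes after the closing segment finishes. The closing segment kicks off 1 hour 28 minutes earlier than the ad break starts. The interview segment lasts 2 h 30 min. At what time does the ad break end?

10:41 AM

The closing segment starts at 10:11 AM − 88 min = 8:43 AM.
So the interview segment ends at 8:43 AM.
The interview segment starts at 8:43 AM − 150 min = 6:13 AM.
The closing segment ends at 6:13 AM + 185 min = 9:18 AM.
The ad break ends at 9:18 AM + 83 min = 10:41 AM.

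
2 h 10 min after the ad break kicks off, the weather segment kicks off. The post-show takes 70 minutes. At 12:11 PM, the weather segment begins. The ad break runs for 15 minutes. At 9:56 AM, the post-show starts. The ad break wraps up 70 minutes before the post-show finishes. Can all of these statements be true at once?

The post-show ends at 9:56 AM + 70 min = 11:06 AM.
The ad break ends at 11:06 AM − 70 min = 9:56 AM.
The ad break starts at 9:56 AM − 15 min = 9:41 AM.
The weather segment starts at 9:41 AM + 130 min = 11:51 AM.
But the weather segment is also said to start at 12:11 PM — a 20-minute conflict.

No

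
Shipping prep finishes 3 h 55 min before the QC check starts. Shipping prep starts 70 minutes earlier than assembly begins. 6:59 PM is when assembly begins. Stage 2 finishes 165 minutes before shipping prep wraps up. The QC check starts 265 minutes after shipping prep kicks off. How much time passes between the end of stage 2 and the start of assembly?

205 minutes

Shipping prep starts at 6:59 PM − 70 min = 5:49 PM.
The QC check starts at 5:49 PM + 265 min = 10:14 PM.
Shipping prep ends at 10:14 PM − 235 min = 6:19 PM.
Stage 2 ends at 6:19 PM − 165 min = 3:34 PM.
From 3:34 PM to 6:59 PM is 205 minutes.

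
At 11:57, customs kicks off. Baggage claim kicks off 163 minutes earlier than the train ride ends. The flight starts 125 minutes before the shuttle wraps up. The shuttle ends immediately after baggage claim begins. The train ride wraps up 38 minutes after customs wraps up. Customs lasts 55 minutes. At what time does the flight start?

Customs ends at 11:57 + 55 min = 12:52.
The train ride ends at 12:52 + 38 min = 13:30.
Baggage claim starts at 13:30 − 163 min = 10:47.
So the shuttle ends at 10:47.
The flight starts at 10:47 − 125 min = 08:42.

08:42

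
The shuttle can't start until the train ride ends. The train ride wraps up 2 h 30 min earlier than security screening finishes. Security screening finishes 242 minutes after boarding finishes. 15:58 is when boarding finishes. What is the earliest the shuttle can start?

17:30

Security screening ends at 15:58 + 242 min = 20:00.
The train ride ends at 20:00 − 150 min = 17:30.
The shuttle is bounded by the train ride, so the earliest it can start is 17:30.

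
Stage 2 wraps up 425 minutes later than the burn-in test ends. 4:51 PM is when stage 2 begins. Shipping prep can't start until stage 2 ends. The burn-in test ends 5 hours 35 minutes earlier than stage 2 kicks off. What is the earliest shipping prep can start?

6:21 PM

The burn-in test ends at 4:51 PM − 335 min = 11:16 AM.
Stage 2 ends at 11:16 AM + 425 min = 6:21 PM.
Shipping prep is bounded by stage 2, so the earliest it can start is 6:21 PM.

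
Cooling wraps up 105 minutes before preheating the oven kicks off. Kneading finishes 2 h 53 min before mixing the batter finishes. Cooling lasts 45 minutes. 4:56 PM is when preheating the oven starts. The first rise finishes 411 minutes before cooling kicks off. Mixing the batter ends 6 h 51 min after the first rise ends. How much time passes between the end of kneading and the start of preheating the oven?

Cooling ends at 4:56 PM − 105 min = 3:11 PM.
Cooling starts at 3:11 PM − 45 min = 2:26 PM.
The first rise ends at 2:26 PM − 411 min = 7:35 AM.
Mixing the batter ends at 7:35 AM + 411 min = 2:26 PM.
Kneading ends at 2:26 PM − 173 min = 11:33 AM.
From 11:33 AM to 4:56 PM is 5 hours 23 minutes.

5 hours 23 minutes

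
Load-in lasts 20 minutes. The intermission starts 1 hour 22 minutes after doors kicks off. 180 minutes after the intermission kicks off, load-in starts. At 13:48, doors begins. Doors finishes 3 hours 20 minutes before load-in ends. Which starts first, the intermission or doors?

doors

The intermission starts at 13:48 + 82 min = 15:10.
The intermission starts at 15:10 and doors starts at 13:48, so doors is first.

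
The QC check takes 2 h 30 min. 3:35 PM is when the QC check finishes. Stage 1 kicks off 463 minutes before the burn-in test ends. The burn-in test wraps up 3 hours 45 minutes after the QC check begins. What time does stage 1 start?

9:07 AM

The QC check starts at 3:35 PM − 150 min = 1:05 PM.
The burn-in test ends at 1:05 PM + 225 min = 4:50 PM.
Stage 1 starts at 4:50 PM − 463 min = 9:07 AM.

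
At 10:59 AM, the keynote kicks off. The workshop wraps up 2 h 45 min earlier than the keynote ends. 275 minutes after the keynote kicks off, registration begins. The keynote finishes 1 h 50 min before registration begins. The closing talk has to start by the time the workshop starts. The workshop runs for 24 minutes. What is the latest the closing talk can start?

10:35 AM

Registration starts at 10:59 AM + 275 min = 3:34 PM.
The keynote ends at 3:34 PM − 110 min = 1:44 PM.
The workshop ends at 1:44 PM − 165 min = 10:59 AM.
The workshop starts at 10:59 AM − 24 min = 10:35 AM.
The closing talk is bounded by the workshop, so the latest it can start is 10:35 AM.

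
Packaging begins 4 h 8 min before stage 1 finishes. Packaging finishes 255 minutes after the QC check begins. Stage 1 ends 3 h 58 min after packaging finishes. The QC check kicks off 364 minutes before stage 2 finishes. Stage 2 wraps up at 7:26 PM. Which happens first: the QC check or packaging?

the QC check

The QC check starts at 7:26 PM − 364 min = 1:22 PM.
Packaging ends at 1:22 PM + 255 min = 5:37 PM.
Stage 1 ends at 5:37 PM + 238 min = 9:35 PM.
Packaging starts at 9:35 PM − 248 min = 5:27 PM.
The QC check starts at 1:22 PM and packaging starts at 5:27 PM, so the QC check is first.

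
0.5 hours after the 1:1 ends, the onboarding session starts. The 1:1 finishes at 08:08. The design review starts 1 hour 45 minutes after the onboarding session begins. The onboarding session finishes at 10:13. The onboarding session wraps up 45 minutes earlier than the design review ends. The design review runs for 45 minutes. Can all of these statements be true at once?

No

The onboarding session starts at 08:08 + 30 min = 08:38.
The design review starts at 08:38 + 105 min = 10:23.
The design review ends at 10:23 + 45 min = 11:08.
The onboarding session ends at 11:08 − 45 min = 10:23.
But the onboarding session is also said to end at 10:13 — a 10-minute conflict.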